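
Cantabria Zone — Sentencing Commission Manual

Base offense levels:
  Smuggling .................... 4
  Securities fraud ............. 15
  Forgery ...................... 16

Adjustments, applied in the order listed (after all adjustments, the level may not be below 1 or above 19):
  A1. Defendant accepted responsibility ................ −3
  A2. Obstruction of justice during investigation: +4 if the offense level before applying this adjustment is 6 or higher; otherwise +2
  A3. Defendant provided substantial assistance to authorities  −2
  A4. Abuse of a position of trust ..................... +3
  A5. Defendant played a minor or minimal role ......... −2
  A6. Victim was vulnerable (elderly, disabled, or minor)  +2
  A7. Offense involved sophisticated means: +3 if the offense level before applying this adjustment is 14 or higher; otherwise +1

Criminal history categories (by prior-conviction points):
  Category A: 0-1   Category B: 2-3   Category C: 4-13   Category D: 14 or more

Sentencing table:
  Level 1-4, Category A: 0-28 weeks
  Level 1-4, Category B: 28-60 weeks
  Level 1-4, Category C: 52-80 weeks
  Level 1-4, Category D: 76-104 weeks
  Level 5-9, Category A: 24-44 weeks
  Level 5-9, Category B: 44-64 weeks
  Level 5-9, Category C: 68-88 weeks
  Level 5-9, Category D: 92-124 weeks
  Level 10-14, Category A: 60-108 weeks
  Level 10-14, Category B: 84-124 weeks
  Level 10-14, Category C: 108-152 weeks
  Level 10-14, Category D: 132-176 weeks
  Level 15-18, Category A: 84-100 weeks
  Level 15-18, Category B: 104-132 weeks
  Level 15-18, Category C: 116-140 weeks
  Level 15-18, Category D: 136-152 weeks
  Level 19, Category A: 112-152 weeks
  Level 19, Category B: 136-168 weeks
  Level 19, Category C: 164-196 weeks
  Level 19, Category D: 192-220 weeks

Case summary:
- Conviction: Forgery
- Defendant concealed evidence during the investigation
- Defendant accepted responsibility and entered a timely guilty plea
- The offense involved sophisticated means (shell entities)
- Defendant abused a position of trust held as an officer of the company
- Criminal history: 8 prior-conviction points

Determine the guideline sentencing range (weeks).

164-196 weeks

Base offense level for forgery: 16.
A1 applies: 16 − 3 = 13.
A2 applies (level before this adjustment is 13 ≥ 6, so +4): 13 + 4 = 17.
A4 applies: 17 + 3 = 20.
A5 does not apply.
A6 does not apply.
A7 applies (level before this adjustment is 20 ≥ 14, so +3): 20 + 3 = 23.
Level 23 exceeds the maximum of 19; capped at 19.
Final offense level: 19.
Criminal history: 8 prior points → Category C (4-13).
Level 19 falls in the 19 band.
Grid: Level 19 × Category C = 164-196 weeks.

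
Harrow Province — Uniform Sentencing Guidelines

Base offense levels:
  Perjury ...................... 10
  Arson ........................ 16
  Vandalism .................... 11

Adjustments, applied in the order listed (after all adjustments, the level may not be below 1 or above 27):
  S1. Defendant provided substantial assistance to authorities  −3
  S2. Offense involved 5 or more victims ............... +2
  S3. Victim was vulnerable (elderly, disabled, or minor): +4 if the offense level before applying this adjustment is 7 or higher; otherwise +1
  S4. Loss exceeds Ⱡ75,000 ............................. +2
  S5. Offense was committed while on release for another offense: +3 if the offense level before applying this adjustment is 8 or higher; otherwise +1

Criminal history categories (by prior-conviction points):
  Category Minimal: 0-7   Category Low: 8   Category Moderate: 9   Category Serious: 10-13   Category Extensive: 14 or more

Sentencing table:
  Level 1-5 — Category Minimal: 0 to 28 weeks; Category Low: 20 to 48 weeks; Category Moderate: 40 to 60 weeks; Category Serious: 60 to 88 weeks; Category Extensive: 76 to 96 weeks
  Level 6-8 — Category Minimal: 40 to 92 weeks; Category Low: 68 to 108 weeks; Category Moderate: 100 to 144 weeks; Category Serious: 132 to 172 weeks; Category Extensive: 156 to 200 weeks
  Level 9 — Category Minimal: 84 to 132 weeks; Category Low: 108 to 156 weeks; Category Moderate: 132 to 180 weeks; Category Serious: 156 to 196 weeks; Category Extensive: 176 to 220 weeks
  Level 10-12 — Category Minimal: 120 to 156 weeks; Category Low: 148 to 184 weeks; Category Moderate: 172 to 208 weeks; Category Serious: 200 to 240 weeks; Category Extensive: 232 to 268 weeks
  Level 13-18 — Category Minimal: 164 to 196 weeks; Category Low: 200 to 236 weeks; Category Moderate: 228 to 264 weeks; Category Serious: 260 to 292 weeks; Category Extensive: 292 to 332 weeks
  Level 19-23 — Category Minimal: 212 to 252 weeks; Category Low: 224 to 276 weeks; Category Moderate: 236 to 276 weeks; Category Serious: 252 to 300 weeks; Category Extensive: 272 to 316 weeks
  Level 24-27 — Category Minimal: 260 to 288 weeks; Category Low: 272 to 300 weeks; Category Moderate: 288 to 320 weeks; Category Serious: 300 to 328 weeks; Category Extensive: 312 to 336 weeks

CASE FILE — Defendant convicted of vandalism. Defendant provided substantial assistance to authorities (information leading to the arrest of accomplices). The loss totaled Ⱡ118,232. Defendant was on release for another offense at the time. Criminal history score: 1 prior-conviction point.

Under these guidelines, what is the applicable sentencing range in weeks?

164-196 weeks

Base offense level for vandalism: 11.
S1 applies: 11 − 3 = 8.
S2 does not apply.
S4 applies: 8 + 2 = 10.
S5 applies (level before this adjustment is 10 ≥ 8, so +3): 10 + 3 = 13.
Final offense level: 13.
Criminal history: 1 prior point → Category Minimal (0-7).
Level 13 falls in the 13-18 band.
Grid: Level 13-18 × Category Minimal = 164-196 weeks.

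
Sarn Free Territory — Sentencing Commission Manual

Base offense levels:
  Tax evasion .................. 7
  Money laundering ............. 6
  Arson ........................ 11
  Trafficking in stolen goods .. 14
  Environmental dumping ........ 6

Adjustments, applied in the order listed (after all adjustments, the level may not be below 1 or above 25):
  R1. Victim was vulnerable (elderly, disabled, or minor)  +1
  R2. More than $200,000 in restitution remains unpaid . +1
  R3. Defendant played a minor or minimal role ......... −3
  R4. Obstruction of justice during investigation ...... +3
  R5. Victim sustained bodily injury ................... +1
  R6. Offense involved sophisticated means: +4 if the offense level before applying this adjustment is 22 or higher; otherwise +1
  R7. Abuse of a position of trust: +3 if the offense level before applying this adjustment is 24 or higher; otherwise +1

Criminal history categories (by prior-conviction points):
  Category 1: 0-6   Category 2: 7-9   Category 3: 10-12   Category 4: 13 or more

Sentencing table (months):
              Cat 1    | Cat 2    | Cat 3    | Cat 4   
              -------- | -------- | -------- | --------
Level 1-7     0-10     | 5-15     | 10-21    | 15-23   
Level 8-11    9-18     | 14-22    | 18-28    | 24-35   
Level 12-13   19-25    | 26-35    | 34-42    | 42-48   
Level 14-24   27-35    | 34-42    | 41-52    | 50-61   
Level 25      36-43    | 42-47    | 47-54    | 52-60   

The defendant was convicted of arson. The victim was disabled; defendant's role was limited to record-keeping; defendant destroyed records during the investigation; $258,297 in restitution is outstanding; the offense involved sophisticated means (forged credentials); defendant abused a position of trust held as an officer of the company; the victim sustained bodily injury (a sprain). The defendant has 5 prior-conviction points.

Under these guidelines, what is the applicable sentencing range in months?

27-35 months

Base offense level for arson: 11.
R1 applies: 11 + 1 = 12.
R2 applies: 12 + 1 = 13.
R3 applies: 13 − 3 = 10.
R4 applies: 10 + 3 = 13.
R5 applies: 13 + 1 = 14.
R6 applies (level before this adjustment is 14 < 22, so +1): 14 + 1 = 15.
R7 applies (level before this adjustment is 15 < 24, so +1): 15 + 1 = 16.
Final offense level: 16.
Criminal history: 5 prior points → Category 1 (0-6).
Level 16 falls in the 14-24 band.
Grid: Level 14-24 × Category 1 = 27-35 months.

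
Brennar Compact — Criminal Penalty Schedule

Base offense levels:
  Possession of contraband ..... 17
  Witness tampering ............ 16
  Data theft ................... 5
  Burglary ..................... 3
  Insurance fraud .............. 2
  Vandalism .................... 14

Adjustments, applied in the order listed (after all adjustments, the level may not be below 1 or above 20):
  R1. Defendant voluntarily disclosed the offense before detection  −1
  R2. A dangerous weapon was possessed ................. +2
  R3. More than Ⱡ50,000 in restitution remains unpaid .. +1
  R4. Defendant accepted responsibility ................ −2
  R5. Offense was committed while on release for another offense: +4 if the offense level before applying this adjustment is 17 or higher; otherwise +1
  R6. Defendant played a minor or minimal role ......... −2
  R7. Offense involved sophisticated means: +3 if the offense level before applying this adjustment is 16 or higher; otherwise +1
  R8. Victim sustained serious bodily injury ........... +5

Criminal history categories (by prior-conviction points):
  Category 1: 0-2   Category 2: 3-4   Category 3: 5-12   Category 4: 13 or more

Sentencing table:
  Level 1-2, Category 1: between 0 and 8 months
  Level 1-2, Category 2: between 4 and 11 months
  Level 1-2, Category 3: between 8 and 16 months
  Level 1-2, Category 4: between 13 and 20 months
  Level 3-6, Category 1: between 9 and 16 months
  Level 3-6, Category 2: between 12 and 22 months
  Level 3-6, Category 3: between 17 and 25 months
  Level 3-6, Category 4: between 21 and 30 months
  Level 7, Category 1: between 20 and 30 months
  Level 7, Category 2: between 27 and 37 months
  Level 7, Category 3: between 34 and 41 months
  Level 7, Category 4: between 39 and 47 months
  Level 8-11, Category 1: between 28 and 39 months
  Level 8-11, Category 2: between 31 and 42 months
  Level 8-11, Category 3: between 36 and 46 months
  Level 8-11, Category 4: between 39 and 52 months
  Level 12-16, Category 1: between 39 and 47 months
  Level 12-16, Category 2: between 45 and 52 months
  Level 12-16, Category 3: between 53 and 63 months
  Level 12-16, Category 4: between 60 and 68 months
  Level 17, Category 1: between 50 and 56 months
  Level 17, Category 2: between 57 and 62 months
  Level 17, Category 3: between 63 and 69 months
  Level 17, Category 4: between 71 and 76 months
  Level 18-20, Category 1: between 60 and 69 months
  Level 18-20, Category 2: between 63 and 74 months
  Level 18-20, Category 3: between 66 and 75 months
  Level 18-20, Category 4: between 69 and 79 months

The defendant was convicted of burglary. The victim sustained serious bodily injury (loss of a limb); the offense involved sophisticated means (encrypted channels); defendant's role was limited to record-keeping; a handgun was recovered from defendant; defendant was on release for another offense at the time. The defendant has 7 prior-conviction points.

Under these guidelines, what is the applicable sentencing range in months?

Base offense level for burglary: 3.
R1 does not apply.
R2 applies: 3 + 2 = 5.
R5 applies (level before this adjustment is 5 < 17, so +1): 5 + 1 = 6.
R6 applies: 6 − 2 = 4.
R7 applies (level before this adjustment is 4 < 16, so +1): 4 + 1 = 5.
R8 applies: 5 + 5 = 10.
Final offense level: 10.
Criminal history: 7 prior points → Category 3 (5-12).
Level 10 falls in the 8-11 band.
Grid: Level 8-11 × Category 3 = 36-46 months.

36-46 months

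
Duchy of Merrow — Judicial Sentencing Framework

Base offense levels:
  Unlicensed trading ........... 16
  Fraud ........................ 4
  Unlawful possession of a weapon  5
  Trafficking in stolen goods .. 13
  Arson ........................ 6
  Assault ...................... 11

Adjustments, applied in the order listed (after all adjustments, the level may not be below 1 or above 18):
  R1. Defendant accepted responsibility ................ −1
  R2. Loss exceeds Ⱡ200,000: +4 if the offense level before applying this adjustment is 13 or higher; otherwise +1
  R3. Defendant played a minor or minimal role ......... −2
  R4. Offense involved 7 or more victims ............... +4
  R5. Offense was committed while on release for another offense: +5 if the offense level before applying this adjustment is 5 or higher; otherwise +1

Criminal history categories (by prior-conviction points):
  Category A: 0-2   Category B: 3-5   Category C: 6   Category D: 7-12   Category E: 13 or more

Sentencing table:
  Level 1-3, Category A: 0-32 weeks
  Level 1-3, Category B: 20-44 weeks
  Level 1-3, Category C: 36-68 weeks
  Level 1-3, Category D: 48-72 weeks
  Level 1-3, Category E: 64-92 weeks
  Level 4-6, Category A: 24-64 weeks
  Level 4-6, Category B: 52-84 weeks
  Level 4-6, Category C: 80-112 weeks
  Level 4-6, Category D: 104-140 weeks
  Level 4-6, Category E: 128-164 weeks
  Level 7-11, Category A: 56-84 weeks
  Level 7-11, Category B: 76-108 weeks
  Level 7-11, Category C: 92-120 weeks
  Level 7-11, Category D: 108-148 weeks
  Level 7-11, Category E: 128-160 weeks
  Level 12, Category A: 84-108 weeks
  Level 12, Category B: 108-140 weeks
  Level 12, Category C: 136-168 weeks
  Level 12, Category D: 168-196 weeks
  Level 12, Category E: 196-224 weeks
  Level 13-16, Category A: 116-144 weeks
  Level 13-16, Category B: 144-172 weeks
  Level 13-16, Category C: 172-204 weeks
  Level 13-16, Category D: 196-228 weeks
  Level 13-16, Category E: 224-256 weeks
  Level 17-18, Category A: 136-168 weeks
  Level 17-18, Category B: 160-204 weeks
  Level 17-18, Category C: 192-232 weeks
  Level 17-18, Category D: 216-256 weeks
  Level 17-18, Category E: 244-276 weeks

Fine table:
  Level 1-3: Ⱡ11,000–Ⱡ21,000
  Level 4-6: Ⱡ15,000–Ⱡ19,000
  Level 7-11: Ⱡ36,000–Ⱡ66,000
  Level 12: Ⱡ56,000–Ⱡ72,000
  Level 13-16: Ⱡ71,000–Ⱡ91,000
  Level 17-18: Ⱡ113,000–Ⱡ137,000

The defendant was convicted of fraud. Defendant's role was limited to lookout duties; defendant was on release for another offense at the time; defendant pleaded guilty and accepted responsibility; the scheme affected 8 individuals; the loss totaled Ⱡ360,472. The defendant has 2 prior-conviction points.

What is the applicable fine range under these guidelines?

Ⱡ36,000–Ⱡ66,000

Base offense level for fraud: 4.
R1 applies: 4 − 1 = 3.
R2 applies (level before this adjustment is 3 < 13, so +1): 3 + 1 = 4.
R3 applies: 4 − 2 = 2.
R4 applies: 2 + 4 = 6.
R5 applies (level before this adjustment is 6 ≥ 5, so +5): 6 + 5 = 11.
Final offense level: 11.
Level 11 falls in the 7-11 band.
Fine table: Level 7-11 → Ⱡ36,000–Ⱡ66,000.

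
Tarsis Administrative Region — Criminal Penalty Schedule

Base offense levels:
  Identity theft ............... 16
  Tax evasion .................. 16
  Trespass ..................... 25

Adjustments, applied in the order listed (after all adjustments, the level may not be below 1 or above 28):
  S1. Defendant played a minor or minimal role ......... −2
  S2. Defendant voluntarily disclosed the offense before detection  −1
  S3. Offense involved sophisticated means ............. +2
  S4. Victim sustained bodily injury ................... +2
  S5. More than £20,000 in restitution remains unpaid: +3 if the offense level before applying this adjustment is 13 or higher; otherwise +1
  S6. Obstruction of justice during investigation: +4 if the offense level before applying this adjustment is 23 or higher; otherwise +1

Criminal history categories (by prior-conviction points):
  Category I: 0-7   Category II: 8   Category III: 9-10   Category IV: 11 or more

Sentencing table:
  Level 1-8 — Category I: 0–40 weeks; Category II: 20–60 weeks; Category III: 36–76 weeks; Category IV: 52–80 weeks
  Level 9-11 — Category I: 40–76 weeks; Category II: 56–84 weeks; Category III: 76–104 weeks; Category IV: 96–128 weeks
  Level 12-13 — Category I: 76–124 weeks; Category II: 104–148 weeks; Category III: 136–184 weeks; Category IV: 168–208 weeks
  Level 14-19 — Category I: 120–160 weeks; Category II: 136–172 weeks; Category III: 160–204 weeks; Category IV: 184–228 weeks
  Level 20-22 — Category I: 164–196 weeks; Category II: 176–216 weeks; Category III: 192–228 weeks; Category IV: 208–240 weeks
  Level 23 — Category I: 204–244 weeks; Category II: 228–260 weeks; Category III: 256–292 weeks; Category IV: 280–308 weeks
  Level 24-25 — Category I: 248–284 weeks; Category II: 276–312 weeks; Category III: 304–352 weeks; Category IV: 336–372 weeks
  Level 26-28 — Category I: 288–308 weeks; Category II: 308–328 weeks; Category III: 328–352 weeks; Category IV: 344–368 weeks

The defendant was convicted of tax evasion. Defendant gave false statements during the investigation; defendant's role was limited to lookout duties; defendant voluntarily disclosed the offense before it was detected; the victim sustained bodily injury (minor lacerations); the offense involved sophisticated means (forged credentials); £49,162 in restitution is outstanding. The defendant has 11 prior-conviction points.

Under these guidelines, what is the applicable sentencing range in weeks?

208-240 weeks

Base offense level for tax evasion: 16.
S1 applies: 16 − 2 = 14.
S2 applies: 14 − 1 = 13.
S3 applies: 13 + 2 = 15.
S4 applies: 15 + 2 = 17.
S5 applies (level before this adjustment is 17 ≥ 13, so +3): 17 + 3 = 20.
S6 applies (level before this adjustment is 20 < 23, so +1): 20 + 1 = 21.
Final offense level: 21.
Criminal history: 11 prior points → Category IV (11+).
Level 21 falls in the 20-22 band.
Grid: Level 20-22 × Category IV = 208-240 weeks.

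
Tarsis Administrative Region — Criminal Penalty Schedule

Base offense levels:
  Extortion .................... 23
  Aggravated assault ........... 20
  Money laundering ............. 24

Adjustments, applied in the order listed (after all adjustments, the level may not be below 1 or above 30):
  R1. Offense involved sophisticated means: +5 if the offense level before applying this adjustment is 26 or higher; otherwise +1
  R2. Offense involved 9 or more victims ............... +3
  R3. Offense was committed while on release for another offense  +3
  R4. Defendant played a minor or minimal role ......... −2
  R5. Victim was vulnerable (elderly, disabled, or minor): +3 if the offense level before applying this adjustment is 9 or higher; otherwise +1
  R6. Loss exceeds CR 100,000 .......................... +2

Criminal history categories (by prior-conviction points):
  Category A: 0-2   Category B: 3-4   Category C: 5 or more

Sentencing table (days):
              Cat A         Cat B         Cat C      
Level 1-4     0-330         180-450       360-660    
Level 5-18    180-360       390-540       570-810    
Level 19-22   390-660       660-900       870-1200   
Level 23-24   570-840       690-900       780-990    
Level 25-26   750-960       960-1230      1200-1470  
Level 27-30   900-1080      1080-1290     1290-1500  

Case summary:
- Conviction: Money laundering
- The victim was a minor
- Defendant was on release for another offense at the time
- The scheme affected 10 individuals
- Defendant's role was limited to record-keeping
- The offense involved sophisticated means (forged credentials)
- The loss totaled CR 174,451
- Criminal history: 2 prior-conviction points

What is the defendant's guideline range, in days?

Base offense level for money laundering: 24.
R1 applies (level before this adjustment is 24 < 26, so +1): 24 + 1 = 25.
R2 applies: 25 + 3 = 28.
R3 applies: 28 + 3 = 31.
R4 applies: 31 − 2 = 29.
R5 applies (level before this adjustment is 29 ≥ 9, so +3): 29 + 3 = 32.
R6 applies: 32 + 2 = 34.
Level 34 exceeds the maximum of 30; capped at 30.
Final offense level: 30.
Criminal history: 2 prior points → Category A (0-2).
Level 30 falls in the 27-30 band.
Grid: Level 27-30 × Category A = 900-1080 days.

900-1080 days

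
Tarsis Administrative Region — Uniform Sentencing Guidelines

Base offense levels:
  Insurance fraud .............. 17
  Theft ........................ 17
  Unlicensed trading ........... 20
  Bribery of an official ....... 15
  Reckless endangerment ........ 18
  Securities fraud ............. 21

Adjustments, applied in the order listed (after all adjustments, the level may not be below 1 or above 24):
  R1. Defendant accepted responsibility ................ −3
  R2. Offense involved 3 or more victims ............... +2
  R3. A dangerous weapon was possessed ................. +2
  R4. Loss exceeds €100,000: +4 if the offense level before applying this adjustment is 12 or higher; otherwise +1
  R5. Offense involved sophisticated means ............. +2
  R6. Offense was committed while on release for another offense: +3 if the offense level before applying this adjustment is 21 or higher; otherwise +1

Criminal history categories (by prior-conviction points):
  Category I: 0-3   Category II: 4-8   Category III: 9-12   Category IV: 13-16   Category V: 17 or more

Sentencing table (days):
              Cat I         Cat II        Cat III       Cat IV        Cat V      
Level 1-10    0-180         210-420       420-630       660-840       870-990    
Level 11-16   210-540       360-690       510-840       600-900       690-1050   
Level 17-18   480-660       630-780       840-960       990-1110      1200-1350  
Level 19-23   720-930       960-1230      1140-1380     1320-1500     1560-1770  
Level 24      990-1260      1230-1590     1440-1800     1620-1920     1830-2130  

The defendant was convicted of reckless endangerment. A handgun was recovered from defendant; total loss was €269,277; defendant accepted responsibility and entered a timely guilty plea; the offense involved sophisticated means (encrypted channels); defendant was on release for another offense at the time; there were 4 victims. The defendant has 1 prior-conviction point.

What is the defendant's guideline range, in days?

990-1260 days

Base offense level for reckless endangerment: 18.
R1 applies: 18 − 3 = 15.
R2 applies: 15 + 2 = 17.
R3 applies: 17 + 2 = 19.
R4 applies (level before this adjustment is 19 ≥ 12, so +4): 19 + 4 = 23.
R5 applies: 23 + 2 = 25.
R6 applies (level before this adjustment is 25 ≥ 21, so +3): 25 + 3 = 28.
Level 28 exceeds the maximum of 24; capped at 24.
Final offense level: 24.
Criminal history: 1 prior point → Category I (0-3).
Level 24 falls in the 24 band.
Grid: Level 24 × Category I = 990-1260 days.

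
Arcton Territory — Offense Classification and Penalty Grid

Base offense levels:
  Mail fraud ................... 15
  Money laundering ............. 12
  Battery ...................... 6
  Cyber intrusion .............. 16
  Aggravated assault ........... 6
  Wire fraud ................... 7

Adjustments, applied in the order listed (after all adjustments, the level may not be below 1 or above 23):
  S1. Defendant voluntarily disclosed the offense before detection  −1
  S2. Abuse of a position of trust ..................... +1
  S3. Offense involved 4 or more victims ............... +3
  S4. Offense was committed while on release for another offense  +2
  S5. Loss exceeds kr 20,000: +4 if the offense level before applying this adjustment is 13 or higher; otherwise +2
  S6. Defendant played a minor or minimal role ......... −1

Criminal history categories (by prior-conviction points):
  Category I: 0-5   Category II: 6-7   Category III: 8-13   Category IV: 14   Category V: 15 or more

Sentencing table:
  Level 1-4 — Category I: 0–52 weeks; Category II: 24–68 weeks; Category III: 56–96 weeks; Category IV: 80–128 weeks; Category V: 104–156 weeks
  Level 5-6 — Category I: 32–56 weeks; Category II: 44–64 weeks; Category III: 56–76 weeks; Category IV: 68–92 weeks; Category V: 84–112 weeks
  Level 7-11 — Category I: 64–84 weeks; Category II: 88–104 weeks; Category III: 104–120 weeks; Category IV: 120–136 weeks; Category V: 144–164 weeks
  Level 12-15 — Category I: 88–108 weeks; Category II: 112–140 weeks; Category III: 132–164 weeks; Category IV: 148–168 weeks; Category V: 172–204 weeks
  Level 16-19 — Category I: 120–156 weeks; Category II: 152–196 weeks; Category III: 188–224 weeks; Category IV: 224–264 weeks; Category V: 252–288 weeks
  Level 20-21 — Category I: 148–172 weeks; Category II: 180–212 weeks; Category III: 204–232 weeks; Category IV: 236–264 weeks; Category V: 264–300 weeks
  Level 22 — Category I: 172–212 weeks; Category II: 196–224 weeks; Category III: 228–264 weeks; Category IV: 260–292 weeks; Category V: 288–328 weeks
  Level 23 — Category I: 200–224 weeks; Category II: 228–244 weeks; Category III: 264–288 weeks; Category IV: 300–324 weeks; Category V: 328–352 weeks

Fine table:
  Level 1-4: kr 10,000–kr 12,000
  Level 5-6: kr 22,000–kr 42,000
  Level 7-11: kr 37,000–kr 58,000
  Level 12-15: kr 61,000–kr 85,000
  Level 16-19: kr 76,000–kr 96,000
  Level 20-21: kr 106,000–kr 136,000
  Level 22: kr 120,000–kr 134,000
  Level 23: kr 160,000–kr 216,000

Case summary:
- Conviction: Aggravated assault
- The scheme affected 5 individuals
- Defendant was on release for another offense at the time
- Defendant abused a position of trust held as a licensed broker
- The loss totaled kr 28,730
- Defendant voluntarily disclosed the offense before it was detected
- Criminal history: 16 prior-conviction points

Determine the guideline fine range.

kr 61,000–kr 85,000

Base offense level for aggravated assault: 6.
S1 applies: 6 − 1 = 5.
S2 applies: 5 + 1 = 6.
S3 applies: 6 + 3 = 9.
S4 applies: 9 + 2 = 11.
S5 applies (level before this adjustment is 11 < 13, so +2): 11 + 2 = 13.
Final offense level: 13.
Level 13 falls in the 12-15 band.
Fine table: Level 12-15 → kr 61,000–kr 85,000.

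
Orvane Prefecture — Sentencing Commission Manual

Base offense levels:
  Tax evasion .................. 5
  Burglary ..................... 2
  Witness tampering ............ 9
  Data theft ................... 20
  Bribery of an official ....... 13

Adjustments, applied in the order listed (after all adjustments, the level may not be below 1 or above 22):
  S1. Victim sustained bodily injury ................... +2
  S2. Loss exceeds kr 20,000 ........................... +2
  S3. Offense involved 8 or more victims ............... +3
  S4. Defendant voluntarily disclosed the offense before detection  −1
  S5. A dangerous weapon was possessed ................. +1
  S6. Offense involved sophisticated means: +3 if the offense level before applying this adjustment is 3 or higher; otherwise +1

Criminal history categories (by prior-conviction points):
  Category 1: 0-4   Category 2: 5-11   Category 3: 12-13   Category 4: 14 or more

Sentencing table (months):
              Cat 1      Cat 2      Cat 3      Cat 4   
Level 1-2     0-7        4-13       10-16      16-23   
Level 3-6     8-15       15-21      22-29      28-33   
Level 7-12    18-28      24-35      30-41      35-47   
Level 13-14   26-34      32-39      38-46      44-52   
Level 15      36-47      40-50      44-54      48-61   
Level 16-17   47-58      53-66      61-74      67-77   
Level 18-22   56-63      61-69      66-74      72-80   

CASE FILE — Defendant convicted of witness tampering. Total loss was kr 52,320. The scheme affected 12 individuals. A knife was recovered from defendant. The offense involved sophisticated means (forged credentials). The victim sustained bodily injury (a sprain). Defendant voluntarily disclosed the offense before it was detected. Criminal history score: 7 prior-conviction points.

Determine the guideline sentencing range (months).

Base offense level for witness tampering: 9.
S1 applies: 9 + 2 = 11.
S2 applies: 11 + 2 = 13.
S3 applies: 13 + 3 = 16.
S4 applies: 16 − 1 = 15.
S5 applies: 15 + 1 = 16.
S6 applies (level before this adjustment is 16 ≥ 3, so +3): 16 + 3 = 19.
Final offense level: 19.
Criminal history: 7 prior points → Category 2 (5-11).
Level 19 falls in the 18-22 band.
Grid: Level 18-22 × Category 2 = 61-69 months.

61-69 months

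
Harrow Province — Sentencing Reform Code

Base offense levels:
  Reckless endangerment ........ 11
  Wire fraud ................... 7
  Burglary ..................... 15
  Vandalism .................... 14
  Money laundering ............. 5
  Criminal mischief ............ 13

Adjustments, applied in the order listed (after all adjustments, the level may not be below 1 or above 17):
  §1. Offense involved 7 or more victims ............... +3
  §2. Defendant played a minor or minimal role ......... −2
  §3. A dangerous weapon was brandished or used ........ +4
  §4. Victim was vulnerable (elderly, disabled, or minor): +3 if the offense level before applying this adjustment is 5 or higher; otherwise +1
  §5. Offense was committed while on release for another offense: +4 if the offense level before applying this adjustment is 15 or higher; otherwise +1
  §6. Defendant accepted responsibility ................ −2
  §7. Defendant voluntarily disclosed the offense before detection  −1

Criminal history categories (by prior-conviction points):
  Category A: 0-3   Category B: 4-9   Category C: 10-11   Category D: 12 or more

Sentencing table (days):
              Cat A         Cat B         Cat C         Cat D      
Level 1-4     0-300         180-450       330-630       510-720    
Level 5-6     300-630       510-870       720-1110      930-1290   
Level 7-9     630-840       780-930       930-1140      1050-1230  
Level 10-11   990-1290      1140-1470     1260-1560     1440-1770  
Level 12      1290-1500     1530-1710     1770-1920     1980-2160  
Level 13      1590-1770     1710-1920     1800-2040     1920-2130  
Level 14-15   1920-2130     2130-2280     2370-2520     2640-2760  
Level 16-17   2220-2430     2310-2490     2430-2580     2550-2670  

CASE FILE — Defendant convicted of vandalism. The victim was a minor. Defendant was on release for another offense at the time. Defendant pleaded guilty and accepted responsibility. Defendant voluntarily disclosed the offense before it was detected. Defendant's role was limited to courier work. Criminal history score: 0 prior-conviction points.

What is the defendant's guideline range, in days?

2220-2430 days

Base offense level for vandalism: 14.
§2 applies: 14 − 2 = 12.
§4 applies (level before this adjustment is 12 ≥ 5, so +3): 12 + 3 = 15.
§5 applies (level before this adjustment is 15 ≥ 15, so +4): 15 + 4 = 19.
§6 applies: 19 − 2 = 17.
§7 applies: 17 − 1 = 16.
Final offense level: 16.
Criminal history: 0 prior points → Category A (0-3).
Level 16 falls in the 16-17 band.
Grid: Level 16-17 × Category A = 2220-2430 days.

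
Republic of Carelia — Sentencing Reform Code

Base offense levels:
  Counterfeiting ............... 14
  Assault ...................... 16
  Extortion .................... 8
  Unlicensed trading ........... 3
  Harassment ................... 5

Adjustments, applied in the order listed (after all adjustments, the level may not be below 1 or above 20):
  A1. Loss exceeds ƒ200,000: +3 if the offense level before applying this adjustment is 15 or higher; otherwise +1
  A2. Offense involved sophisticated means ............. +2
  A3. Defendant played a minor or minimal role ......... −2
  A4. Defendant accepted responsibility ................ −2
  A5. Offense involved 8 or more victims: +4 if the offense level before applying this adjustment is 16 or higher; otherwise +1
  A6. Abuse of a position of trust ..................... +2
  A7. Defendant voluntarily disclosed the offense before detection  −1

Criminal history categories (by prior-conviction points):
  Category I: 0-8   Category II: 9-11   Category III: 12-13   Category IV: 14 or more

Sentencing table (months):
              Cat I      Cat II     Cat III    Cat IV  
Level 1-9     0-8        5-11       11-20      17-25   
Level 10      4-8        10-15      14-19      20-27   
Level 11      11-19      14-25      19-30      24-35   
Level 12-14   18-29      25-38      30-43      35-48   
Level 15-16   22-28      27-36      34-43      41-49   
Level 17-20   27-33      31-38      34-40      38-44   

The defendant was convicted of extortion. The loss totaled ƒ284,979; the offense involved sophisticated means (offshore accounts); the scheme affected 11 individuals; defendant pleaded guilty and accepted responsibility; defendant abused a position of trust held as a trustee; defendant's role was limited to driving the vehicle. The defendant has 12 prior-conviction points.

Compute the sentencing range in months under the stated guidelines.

14-19 months

Base offense level for extortion: 8.
A1 applies (level before this adjustment is 8 < 15, so +1): 8 + 1 = 9.
A2 applies: 9 + 2 = 11.
A3 applies: 11 − 2 = 9.
A4 applies: 9 − 2 = 7.
A5 applies (level before this adjustment is 7 < 16, so +1): 7 + 1 = 8.
A6 applies: 8 + 2 = 10.
A7 does not apply.
Final offense level: 10.
Criminal history: 12 prior points → Category III (12-13).
Level 10 falls in the 10 band.
Grid: Level 10 × Category III = 14-19 months.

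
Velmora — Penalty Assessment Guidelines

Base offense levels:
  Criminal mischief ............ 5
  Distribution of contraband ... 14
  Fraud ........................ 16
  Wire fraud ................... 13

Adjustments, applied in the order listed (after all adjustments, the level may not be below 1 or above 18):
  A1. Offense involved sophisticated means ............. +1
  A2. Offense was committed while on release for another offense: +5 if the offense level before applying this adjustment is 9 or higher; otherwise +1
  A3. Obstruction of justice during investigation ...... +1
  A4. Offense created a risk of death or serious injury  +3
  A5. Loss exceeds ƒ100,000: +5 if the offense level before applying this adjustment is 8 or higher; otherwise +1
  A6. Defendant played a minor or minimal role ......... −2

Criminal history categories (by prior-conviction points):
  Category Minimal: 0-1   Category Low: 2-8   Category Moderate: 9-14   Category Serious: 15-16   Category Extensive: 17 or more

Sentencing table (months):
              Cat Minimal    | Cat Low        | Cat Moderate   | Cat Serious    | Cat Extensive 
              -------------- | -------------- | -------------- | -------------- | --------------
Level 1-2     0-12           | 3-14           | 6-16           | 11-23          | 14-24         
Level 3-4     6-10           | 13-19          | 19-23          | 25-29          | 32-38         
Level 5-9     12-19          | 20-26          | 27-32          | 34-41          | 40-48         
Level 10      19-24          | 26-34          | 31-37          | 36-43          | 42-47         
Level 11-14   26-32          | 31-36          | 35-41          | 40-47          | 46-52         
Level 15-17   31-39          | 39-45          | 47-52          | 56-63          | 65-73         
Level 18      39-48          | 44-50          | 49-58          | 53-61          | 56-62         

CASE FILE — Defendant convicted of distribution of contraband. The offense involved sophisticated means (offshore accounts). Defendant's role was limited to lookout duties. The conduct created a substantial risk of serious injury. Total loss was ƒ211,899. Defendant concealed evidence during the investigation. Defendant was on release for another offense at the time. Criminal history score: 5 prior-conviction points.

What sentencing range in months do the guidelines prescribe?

44-50 months

Base offense level for distribution of contraband: 14.
A1 applies: 14 + 1 = 15.
A2 applies (level before this adjustment is 15 ≥ 9, so +5): 15 + 5 = 20.
A3 applies: 20 + 1 = 21.
A4 applies: 21 + 3 = 24.
A5 applies (level before this adjustment is 24 ≥ 8, so +5): 24 + 5 = 29.
A6 applies: 29 − 2 = 27.
Level 27 exceeds the maximum of 18; capped at 18.
Final offense level: 18.
Criminal history: 5 prior points → Category Low (2-8).
Level 18 falls in the 18 band.
Grid: Level 18 × Category Low = 44-50 months.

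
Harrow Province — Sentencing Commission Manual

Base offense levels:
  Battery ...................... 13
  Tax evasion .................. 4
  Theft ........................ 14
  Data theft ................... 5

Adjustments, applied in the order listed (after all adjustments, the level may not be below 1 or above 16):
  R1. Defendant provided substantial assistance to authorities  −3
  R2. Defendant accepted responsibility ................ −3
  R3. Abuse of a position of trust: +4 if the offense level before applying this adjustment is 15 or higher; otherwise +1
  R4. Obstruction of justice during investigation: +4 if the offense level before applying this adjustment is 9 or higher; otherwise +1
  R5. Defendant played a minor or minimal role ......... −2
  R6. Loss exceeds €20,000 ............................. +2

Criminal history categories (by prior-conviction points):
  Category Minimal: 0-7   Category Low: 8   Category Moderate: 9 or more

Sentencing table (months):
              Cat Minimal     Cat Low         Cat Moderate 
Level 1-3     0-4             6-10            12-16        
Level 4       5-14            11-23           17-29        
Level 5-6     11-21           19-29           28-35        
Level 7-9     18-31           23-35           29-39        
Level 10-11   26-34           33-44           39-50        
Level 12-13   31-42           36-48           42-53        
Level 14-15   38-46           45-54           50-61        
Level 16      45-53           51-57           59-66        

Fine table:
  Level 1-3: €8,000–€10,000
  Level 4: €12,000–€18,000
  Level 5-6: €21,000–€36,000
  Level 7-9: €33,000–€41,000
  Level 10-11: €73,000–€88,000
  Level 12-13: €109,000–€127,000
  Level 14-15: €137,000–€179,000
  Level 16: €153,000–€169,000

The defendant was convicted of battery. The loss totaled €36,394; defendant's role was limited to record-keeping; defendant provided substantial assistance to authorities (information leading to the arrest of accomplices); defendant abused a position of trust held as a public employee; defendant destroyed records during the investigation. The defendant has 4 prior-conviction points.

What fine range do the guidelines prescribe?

€137,000–€179,000

Base offense level for battery: 13.
R1 applies: 13 − 3 = 10.
R2 does not apply.
R3 applies (level before this adjustment is 10 < 15, so +1): 10 + 1 = 11.
R4 applies (level before this adjustment is 11 ≥ 9, so +4): 11 + 4 = 15.
R5 applies: 15 − 2 = 13.
R6 applies: 13 + 2 = 15.
Final offense level: 15.
Level 15 falls in the 14-15 band.
Fine table: Level 14-15 → €137,000–€179,000.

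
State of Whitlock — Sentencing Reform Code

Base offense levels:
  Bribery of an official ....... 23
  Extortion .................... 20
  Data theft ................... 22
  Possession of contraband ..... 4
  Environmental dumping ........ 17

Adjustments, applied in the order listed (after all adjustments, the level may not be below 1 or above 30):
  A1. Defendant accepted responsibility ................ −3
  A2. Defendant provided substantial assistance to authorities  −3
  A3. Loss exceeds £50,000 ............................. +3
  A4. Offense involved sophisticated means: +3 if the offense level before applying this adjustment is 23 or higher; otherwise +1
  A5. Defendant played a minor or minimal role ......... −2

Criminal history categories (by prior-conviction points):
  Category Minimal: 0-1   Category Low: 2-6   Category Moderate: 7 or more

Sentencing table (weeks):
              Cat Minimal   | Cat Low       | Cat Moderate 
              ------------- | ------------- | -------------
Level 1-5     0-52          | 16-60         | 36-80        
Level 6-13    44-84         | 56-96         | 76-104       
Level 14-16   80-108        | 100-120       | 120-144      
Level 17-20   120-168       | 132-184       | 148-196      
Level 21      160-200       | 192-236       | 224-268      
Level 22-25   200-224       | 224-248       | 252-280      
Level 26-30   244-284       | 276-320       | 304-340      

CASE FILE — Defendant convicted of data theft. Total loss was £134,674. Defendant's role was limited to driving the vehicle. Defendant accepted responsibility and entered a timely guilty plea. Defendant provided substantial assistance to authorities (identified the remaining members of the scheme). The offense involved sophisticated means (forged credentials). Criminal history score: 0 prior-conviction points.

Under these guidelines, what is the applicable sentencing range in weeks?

Base offense level for data theft: 22.
A1 applies: 22 − 3 = 19.
A2 applies: 19 − 3 = 16.
A3 applies: 16 + 3 = 19.
A4 applies (level before this adjustment is 19 < 23, so +1): 19 + 1 = 20.
A5 applies: 20 − 2 = 18.
Final offense level: 18.
Criminal history: 0 prior points → Category Minimal (0-1).
Level 18 falls in the 17-20 band.
Grid: Level 17-20 × Category Minimal = 120-168 weeks.

120-168 weeks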